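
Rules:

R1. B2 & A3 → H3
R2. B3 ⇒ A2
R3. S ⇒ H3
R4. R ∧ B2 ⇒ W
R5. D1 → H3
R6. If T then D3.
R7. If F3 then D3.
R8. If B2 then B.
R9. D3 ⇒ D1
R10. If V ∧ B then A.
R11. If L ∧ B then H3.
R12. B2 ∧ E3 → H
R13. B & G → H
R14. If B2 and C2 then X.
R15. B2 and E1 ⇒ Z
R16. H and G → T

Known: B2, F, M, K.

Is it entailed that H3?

No

Forward chaining from the given facts derives: B.
Rules concluding H3: R1 needs A3; R3 needs S; R5 needs D1; R11 needs L — none of these are established.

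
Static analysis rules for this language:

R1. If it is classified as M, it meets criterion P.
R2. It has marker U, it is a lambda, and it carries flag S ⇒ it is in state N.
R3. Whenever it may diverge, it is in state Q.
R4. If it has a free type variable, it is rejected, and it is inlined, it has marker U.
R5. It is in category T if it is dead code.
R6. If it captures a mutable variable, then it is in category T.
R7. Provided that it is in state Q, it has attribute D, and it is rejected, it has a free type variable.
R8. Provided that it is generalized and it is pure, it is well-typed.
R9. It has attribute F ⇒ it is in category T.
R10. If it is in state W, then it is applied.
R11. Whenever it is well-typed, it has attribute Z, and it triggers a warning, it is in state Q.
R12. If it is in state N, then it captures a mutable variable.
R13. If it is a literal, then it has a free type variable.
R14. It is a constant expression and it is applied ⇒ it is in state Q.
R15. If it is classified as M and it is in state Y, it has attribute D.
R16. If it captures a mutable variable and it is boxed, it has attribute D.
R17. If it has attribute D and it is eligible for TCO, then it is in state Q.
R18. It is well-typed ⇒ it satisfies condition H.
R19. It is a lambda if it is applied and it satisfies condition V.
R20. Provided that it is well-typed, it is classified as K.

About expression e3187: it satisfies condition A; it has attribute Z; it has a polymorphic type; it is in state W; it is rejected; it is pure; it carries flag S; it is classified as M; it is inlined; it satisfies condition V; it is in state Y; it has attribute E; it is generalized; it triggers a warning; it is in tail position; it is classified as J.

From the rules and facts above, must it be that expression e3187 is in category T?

By R8 (it is generalized, it is pure): it is well-typed.
By R10 (it is in state W): it is applied.
By R11 (it is well-typed, it has attribute Z, it triggers a warning): it is in state Q.
By R15 (it is classified as M, it is in state Y): it has attribute D.
By R19 (it is applied, it satisfies condition V): it is a lambda.
By R7 (it is in state Q, it has attribute D, it is rejected): it has a free type variable.
By R4 (it has a free type variable, it is rejected, it is inlined): it has marker U.
By R2 (it has marker U, it is a lambda, it carries flag S): it is in state N.
By R12 (it is in state N): it captures a mutable variable.
By R6 (it captures a mutable variable): it is in category T.

Yes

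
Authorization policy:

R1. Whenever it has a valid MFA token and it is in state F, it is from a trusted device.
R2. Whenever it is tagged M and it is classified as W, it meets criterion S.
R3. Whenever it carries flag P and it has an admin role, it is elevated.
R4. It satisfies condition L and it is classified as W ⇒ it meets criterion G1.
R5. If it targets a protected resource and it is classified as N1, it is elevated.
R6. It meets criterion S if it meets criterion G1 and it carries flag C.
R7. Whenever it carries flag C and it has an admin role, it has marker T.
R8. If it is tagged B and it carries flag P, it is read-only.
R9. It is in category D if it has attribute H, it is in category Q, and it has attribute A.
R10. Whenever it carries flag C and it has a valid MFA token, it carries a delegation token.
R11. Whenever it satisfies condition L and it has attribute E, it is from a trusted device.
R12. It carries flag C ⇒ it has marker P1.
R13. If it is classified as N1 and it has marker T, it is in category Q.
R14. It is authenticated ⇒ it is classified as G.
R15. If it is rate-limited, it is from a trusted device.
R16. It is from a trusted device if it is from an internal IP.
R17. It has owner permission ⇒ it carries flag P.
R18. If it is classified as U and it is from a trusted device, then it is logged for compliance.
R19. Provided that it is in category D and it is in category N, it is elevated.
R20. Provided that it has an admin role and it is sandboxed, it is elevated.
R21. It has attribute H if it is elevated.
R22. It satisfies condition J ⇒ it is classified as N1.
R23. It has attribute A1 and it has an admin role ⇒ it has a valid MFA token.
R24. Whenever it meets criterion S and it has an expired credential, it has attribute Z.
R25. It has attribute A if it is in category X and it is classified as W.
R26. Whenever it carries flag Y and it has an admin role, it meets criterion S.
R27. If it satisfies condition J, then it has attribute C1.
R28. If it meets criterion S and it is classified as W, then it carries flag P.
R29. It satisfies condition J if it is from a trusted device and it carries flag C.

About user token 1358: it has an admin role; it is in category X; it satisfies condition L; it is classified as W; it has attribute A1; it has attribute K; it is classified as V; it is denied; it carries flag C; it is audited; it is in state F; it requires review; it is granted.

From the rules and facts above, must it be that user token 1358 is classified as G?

Forward chaining from the given facts derives: meets criterion G1, meets criterion S, has marker T, has marker P1, has a valid MFA token, has attribute A, carries flag P, is from a trusted device, is elevated, carries a delegation token, has attribute H, satisfies condition J, is classified as N1, has attribute C1, is in category Q, is in category D.
The only rule concluding "it is classified as G" is R14, which needs "it is authenticated"; that is never established.

No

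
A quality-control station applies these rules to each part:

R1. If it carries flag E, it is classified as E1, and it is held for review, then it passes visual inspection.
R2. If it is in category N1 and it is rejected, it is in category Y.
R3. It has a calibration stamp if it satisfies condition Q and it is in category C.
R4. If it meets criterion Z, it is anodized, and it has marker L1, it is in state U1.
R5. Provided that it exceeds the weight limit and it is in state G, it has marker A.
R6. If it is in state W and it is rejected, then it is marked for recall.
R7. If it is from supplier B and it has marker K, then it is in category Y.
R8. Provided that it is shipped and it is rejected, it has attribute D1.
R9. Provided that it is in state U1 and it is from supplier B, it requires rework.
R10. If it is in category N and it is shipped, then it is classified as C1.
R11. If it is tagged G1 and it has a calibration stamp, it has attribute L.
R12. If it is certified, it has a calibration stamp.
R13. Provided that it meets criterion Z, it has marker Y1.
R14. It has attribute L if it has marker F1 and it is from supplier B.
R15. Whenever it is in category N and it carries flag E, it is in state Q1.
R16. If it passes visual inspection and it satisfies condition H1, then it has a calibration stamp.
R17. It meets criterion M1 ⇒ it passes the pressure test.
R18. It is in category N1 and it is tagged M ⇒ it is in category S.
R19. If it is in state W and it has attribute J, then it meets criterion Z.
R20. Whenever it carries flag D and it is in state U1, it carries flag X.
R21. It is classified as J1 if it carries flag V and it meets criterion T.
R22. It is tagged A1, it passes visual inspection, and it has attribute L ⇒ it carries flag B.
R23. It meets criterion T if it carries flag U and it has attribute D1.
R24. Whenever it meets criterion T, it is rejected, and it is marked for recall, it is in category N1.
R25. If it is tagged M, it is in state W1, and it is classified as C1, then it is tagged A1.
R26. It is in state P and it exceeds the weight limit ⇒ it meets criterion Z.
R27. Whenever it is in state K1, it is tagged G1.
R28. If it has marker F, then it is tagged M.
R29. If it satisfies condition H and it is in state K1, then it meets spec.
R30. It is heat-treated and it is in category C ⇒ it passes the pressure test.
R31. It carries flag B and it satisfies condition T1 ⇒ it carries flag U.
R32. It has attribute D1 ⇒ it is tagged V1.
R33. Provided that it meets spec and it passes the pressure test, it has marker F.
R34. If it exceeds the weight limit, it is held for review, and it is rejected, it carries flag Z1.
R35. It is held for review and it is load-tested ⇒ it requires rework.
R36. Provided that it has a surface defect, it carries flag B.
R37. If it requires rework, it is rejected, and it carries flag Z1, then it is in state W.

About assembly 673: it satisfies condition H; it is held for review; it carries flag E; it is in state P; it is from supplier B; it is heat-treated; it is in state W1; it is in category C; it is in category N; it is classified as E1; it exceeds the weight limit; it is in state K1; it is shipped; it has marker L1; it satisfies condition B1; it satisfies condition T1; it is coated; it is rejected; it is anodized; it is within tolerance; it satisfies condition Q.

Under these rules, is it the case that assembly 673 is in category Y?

By R1 (it carries flag E, it is classified as E1, it is held for review): it passes visual inspection.
By R3 (it satisfies condition Q, it is in category C): it has a calibration stamp.
By R8 (it is shipped, it is rejected): it has attribute D1.
By R10 (it is in category N, it is shipped): it is classified as C1.
By R26 (it is in state P, it exceeds the weight limit): it meets criterion Z.
By R27 (it is in state K1): it is tagged G1.
By R29 (it satisfies condition H, it is in state K1): it meets spec.
By R30 (it is heat-treated, it is in category C): it passes the pressure test.
By R33 (it meets spec, it passes the pressure test): it has marker F.
By R34 (it exceeds the weight limit, it is held for review, it is rejected): it carries flag Z1.
By R4 (it meets criterion Z, it is anodized, it has marker L1): it is in state U1.
By R9 (it is in state U1, it is from supplier B): it requires rework.
By R11 (it is tagged G1, it has a calibration stamp): it has attribute L.
By R28 (it has marker F): it is tagged M.
By R37 (it requires rework, it is rejected, it carries flag Z1): it is in state W.
By R6 (it is in state W, it is rejected): it is marked for recall.
By R25 (it is tagged M, it is in state W1, it is classified as C1): it is tagged A1.
By R22 (it is tagged A1, it passes visual inspection, it has attribute L): it carries flag B.
By R31 (it carries flag B, it satisfies condition T1): it carries flag U.
By R23 (it carries flag U, it has attribute D1): it meets criterion T.
By R24 (it meets criterion T, it is rejected, it is marked for recall): it is in category N1.
By R2 (it is in category N1, it is rejected): it is in category Y.

Yes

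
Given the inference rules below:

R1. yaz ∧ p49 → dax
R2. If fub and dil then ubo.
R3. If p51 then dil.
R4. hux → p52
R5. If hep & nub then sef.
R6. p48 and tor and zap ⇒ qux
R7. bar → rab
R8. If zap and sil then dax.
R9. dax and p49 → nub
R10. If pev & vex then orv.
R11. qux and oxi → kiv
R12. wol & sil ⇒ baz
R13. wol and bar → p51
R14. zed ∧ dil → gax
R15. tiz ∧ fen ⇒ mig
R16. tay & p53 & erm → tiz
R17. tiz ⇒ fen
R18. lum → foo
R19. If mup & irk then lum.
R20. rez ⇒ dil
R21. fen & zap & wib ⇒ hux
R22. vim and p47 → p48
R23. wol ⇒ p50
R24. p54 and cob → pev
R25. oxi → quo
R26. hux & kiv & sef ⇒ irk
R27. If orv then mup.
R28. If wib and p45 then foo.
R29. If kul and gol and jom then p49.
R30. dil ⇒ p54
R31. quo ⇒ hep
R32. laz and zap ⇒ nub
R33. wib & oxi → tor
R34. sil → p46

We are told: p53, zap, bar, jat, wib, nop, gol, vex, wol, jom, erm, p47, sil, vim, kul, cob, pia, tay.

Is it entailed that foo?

Forward chaining from the given facts derives: rab, dax, baz, p51, tiz, fen, hux, p48, p50, p49, p46, dil, p52, nub, mig, p54, pev, orv, mup.
Rules concluding foo: R18 needs lum; R28 needs p45 — none of these are established.

No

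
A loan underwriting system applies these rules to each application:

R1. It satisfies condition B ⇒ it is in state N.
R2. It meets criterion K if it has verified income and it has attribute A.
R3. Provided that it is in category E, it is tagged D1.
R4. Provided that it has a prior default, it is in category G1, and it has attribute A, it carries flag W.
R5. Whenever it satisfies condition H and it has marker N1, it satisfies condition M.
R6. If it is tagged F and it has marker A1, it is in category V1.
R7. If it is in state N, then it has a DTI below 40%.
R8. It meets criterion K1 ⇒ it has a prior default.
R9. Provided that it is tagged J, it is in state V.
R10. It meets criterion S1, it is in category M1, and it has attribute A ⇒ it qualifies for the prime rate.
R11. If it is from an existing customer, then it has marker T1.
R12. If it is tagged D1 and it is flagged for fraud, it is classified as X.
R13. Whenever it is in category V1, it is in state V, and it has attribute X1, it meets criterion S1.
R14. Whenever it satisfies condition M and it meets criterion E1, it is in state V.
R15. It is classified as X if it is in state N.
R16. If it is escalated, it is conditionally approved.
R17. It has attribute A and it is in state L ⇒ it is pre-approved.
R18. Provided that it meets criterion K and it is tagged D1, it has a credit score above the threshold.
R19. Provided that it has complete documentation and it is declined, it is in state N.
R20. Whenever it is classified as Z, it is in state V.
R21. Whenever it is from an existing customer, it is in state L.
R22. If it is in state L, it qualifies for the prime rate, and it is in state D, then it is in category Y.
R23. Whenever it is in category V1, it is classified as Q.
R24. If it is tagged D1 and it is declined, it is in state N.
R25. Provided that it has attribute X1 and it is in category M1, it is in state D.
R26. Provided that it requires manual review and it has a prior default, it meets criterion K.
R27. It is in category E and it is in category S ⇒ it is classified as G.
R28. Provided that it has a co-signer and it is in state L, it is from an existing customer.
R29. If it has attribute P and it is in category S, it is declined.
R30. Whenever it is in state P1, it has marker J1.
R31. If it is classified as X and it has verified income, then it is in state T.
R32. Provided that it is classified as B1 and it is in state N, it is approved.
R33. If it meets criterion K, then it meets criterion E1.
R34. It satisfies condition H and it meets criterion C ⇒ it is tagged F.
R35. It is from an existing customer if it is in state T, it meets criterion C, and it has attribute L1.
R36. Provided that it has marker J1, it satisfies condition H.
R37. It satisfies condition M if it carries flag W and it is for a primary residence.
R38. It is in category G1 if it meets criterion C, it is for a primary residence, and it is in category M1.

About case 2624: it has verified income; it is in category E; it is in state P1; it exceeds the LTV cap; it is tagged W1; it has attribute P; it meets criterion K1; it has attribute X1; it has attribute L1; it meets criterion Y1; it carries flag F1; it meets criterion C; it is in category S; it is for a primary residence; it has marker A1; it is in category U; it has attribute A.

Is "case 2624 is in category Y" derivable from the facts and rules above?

Forward chaining from the given facts derives: meets criterion K, is tagged D1, has a prior default, has a credit score above the threshold, is classified as G, is declined, has marker J1, meets criterion E1, satisfies condition H, is in state N, is tagged F, is in category V1, has a DTI below 40%, is classified as X, is classified as Q, is in state T, is from an existing customer, has marker T1, is in state L, is pre-approved.
The only rule concluding "it is in category Y" is R22, which needs "it qualifies for the prime rate"; that is never established.

No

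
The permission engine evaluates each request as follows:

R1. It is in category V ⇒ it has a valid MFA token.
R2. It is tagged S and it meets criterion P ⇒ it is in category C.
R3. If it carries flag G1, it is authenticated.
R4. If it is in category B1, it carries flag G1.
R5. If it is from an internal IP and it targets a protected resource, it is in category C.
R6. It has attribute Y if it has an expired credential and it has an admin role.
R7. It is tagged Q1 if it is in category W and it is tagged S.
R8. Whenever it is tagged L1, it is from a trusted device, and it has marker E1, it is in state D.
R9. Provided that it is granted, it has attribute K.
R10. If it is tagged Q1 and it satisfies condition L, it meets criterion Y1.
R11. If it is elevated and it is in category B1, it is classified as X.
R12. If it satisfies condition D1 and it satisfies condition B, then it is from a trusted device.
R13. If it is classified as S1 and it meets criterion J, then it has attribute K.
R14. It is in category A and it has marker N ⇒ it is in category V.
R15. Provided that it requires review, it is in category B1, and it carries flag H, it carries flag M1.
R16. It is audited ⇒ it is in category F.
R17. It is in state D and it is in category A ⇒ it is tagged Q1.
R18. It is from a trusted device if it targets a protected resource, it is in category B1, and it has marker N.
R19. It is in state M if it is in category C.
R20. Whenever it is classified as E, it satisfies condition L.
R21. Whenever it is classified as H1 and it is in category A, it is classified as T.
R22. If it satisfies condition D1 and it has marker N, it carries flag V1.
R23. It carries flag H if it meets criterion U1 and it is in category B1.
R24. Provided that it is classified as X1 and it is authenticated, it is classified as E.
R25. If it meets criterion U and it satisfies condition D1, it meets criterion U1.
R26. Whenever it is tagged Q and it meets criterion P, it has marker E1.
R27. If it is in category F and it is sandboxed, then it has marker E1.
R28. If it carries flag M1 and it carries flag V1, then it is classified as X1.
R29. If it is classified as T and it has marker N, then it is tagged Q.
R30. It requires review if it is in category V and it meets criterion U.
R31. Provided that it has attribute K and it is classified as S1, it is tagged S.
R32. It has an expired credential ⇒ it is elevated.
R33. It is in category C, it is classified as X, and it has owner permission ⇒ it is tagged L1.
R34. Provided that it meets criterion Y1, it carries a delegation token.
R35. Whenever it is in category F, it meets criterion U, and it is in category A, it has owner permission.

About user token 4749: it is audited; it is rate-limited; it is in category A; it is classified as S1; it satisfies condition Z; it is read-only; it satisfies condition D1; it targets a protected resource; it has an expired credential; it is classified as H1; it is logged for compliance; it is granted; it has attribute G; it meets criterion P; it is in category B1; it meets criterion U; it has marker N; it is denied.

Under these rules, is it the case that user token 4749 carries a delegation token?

Yes

By R4 (it is in category B1): it carries flag G1.
By R9 (it is granted): it has attribute K.
By R14 (it is in category A, it has marker N): it is in category V.
By R16 (it is audited): it is in category F.
By R18 (it targets a protected resource, it is in category B1, it has marker N): it is from a trusted device.
By R21 (it is classified as H1, it is in category A): it is classified as T.
By R22 (it satisfies condition D1, it has marker N): it carries flag V1.
By R25 (it meets criterion U, it satisfies condition D1): it meets criterion U1.
By R29 (it is classified as T, it has marker N): it is tagged Q.
By R30 (it is in category V, it meets criterion U): it requires review.
By R31 (it has attribute K, it is classified as S1): it is tagged S.
By R32 (it has an expired credential): it is elevated.
By R35 (it is in category F, it meets criterion U, it is in category A): it has owner permission.
By R2 (it is tagged S, it meets criterion P): it is in category C.
By R3 (it carries flag G1): it is authenticated.
By R11 (it is elevated, it is in category B1): it is classified as X.
By R23 (it meets criterion U1, it is in category B1): it carries flag H.
By R26 (it is tagged Q, it meets criterion P): it has marker E1.
By R33 (it is in category C, it is classified as X, it has owner permission): it is tagged L1.
By R8 (it is tagged L1, it is from a trusted device, it has marker E1): it is in state D.
By R15 (it requires review, it is in category B1, it carries flag H): it carries flag M1.
By R17 (it is in state D, it is in category A): it is tagged Q1.
By R28 (it carries flag M1, it carries flag V1): it is classified as X1.
By R24 (it is classified as X1, it is authenticated): it is classified as E.
By R20 (it is classified as E): it satisfies condition L.
By R10 (it is tagged Q1, it satisfies condition L): it meets criterion Y1.
By R34 (it meets criterion Y1): it carries a delegation token.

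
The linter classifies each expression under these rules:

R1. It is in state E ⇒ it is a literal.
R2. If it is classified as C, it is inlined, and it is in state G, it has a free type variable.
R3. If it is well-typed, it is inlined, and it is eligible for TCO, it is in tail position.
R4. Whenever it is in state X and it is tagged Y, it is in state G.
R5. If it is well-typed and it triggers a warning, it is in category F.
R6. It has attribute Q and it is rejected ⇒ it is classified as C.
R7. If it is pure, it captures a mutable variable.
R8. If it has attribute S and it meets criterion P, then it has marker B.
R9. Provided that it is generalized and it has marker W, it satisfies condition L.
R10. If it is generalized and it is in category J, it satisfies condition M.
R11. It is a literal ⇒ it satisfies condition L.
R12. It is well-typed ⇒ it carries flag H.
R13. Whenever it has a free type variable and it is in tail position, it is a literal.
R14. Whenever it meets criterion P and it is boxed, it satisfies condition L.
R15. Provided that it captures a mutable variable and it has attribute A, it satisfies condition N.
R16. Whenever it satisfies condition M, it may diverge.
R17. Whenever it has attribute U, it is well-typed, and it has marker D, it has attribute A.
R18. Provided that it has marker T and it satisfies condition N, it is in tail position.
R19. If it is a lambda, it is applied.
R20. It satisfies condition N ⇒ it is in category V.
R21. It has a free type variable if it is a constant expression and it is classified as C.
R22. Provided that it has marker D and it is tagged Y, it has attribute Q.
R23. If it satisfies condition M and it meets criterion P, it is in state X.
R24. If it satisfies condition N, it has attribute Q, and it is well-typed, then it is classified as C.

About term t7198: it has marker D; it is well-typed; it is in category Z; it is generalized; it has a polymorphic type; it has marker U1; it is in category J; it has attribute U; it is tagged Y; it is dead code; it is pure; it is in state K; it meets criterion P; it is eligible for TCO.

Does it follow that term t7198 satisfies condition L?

Forward chaining from the given facts derives: captures a mutable variable, satisfies condition M, carries flag H, may diverge, has attribute A, has attribute Q, is in state X, is in state G, satisfies condition N, is in category V, is classified as C.
Rules concluding "it satisfies condition L": R9 needs "it has marker W"; R11 needs "it is a literal"; R14 needs "it is boxed" — none of these are established.

No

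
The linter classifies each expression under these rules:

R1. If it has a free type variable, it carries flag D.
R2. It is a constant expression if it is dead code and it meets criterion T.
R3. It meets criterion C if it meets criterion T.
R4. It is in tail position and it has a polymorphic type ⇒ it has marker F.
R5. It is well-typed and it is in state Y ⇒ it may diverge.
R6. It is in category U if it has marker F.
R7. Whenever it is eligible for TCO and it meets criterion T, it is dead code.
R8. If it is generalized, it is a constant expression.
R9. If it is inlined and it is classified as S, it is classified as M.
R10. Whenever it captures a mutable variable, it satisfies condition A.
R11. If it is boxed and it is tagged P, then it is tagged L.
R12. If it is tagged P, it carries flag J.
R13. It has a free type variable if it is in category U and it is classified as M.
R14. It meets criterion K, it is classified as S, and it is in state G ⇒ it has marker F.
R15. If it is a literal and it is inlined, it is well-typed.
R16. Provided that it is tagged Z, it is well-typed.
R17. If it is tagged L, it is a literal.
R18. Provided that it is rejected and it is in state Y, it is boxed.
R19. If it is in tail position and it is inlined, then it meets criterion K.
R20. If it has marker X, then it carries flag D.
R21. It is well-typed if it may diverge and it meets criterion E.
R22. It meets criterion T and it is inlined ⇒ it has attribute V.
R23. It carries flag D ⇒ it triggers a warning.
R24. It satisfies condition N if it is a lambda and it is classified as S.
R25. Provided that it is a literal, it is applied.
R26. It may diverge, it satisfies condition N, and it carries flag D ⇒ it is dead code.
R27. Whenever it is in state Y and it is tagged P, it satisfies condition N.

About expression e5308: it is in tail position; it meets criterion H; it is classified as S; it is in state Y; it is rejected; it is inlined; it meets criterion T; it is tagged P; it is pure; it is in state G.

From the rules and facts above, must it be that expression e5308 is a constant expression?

By R9 (it is inlined, it is classified as S): it is classified as M.
By R18 (it is rejected, it is in state Y): it is boxed.
By R19 (it is in tail position, it is inlined): it meets criterion K.
By R27 (it is in state Y, it is tagged P): it satisfies condition N.
By R11 (it is boxed, it is tagged P): it is tagged L.
By R14 (it meets criterion K, it is classified as S, it is in state G): it has marker F.
By R17 (it is tagged L): it is a literal.
By R6 (it has marker F): it is in category U.
By R13 (it is in category U, it is classified as M): it has a free type variable.
By R15 (it is a literal, it is inlined): it is well-typed.
By R1 (it has a free type variable): it carries flag D.
By R5 (it is well-typed, it is in state Y): it may diverge.
By R26 (it may diverge, it satisfies condition N, it carries flag D): it is dead code.
By R2 (it is dead code, it meets criterion T): it is a constant expression.

Yes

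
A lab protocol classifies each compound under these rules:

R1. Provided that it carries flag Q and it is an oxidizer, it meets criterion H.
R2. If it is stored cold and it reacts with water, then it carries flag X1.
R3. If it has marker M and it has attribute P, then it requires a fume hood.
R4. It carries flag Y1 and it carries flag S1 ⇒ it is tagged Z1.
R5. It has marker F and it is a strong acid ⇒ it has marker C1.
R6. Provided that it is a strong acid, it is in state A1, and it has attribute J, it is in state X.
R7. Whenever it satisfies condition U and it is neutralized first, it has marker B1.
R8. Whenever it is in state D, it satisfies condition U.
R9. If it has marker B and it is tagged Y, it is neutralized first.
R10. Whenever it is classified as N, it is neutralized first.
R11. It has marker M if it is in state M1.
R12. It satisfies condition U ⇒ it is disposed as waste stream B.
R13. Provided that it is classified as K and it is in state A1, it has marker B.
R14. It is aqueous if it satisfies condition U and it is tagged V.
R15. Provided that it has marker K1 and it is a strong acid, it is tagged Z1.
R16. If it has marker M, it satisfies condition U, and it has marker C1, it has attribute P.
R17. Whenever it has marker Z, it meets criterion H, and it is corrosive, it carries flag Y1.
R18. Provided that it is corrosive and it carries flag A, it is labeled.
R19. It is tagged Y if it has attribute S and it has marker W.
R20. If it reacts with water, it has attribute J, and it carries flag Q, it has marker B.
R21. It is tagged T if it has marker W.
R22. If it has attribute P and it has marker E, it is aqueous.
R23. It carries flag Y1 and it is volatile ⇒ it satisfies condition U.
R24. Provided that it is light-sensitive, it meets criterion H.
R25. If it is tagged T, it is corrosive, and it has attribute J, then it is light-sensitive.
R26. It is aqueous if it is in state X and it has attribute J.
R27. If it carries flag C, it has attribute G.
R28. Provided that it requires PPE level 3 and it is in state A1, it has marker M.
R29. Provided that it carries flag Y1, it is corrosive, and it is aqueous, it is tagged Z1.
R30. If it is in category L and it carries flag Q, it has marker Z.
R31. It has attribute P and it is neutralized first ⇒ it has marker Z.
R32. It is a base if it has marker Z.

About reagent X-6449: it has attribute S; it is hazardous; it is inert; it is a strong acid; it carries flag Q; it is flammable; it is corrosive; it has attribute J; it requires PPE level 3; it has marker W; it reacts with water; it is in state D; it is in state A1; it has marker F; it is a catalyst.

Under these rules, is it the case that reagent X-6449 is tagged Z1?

Yes

By R5 (it has marker F, it is a strong acid): it has marker C1.
By R6 (it is a strong acid, it is in state A1, it has attribute J): it is in state X.
By R8 (it is in state D): it satisfies condition U.
By R19 (it has attribute S, it has marker W): it is tagged Y.
By R20 (it reacts with water, it has attribute J, it carries flag Q): it has marker B.
By R21 (it has marker W): it is tagged T.
By R25 (it is tagged T, it is corrosive, it has attribute J): it is light-sensitive.
By R26 (it is in state X, it has attribute J): it is aqueous.
By R28 (it requires PPE level 3, it is in state A1): it has marker M.
By R9 (it has marker B, it is tagged Y): it is neutralized first.
By R16 (it has marker M, it satisfies condition U, it has marker C1): it has attribute P.
By R24 (it is light-sensitive): it meets criterion H.
By R31 (it has attribute P, it is neutralized first): it has marker Z.
By R17 (it has marker Z, it meets criterion H, it is corrosive): it carries flag Y1.
By R29 (it carries flag Y1, it is corrosive, it is aqueous): it is tagged Z1.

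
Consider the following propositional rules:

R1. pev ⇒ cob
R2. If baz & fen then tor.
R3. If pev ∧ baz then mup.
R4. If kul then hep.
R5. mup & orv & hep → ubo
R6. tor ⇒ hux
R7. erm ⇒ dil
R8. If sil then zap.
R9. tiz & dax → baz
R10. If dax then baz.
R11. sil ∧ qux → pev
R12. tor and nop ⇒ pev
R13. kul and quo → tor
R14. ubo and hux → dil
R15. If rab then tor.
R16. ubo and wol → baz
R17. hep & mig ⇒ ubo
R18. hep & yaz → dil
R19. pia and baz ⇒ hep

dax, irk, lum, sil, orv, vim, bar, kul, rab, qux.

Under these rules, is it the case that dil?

hep  (by R4: kul)
baz  (by R10: dax)
pev  (by R11: sil, qux)
tor  (by R15: rab)
mup  (by R3: pev, baz)
ubo  (by R5: mup, orv, hep)
hux  (by R6: tor)
dil  (by R14: ubo, hux)

Yes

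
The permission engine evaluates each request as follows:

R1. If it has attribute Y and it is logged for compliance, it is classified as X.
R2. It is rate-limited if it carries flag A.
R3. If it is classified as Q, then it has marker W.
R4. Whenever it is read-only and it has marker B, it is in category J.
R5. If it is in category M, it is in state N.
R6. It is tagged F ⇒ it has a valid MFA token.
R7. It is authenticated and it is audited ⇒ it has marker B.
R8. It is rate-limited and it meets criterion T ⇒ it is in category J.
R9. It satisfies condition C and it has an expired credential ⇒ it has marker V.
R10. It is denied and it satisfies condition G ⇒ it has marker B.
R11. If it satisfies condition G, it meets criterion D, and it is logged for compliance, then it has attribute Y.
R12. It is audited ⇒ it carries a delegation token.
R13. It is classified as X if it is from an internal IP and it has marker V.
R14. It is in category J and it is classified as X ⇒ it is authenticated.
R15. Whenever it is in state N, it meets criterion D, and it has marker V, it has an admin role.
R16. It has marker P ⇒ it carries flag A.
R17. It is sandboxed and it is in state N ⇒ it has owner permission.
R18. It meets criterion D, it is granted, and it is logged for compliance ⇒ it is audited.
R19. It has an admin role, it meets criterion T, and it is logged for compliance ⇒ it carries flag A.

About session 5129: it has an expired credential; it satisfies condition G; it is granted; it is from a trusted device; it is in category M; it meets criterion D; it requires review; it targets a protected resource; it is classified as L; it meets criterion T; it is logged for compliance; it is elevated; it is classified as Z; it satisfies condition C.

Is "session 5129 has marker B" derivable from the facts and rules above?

Yes

By R5 (it is in category M): it is in state N.
By R9 (it satisfies condition C, it has an expired credential): it has marker V.
By R11 (it satisfies condition G, it meets criterion D, it is logged for compliance): it has attribute Y.
By R15 (it is in state N, it meets criterion D, it has marker V): it has an admin role.
By R18 (it meets criterion D, it is granted, it is logged for compliance): it is audited.
By R19 (it has an admin role, it meets criterion T, it is logged for compliance): it carries flag A.
By R1 (it has attribute Y, it is logged for compliance): it is classified as X.
By R2 (it carries flag A): it is rate-limited.
By R8 (it is rate-limited, it meets criterion T): it is in category J.
By R14 (it is in category J, it is classified as X): it is authenticated.
By R7 (it is authenticated, it is audited): it has marker B.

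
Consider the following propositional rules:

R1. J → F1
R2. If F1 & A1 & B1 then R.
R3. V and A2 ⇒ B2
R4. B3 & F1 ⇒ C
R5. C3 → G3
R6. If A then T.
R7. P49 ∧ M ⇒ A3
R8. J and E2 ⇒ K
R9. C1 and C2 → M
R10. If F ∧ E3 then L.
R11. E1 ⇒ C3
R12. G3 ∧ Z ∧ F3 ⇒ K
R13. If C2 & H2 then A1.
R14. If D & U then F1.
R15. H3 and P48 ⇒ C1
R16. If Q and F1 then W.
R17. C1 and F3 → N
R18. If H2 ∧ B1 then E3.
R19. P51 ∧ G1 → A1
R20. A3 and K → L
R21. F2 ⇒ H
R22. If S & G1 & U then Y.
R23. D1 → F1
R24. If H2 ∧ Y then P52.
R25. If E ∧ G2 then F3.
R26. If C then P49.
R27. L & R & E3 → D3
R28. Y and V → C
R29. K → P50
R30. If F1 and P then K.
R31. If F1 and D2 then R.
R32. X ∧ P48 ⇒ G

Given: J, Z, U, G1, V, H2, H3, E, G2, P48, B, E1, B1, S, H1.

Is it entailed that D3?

Forward chaining from the given facts derives: F1, C3, C1, E3, Y, P52, F3, C, G3, K, N, P49, P50.
The only rule concluding D3 is R27, which needs L; that is never established.

No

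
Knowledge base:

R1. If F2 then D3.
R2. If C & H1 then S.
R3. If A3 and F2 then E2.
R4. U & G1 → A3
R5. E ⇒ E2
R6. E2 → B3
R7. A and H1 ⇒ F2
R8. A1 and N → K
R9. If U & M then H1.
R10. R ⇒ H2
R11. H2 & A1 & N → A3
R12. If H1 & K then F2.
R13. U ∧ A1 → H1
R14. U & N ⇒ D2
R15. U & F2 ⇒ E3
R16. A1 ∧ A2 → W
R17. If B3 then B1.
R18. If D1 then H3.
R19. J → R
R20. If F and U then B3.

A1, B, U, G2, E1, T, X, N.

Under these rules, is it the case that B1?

Forward chaining from the given facts derives: K, H1, D2, F2, E3, D3.
The only rule concluding B1 is R17, which needs B3; that is never established.

No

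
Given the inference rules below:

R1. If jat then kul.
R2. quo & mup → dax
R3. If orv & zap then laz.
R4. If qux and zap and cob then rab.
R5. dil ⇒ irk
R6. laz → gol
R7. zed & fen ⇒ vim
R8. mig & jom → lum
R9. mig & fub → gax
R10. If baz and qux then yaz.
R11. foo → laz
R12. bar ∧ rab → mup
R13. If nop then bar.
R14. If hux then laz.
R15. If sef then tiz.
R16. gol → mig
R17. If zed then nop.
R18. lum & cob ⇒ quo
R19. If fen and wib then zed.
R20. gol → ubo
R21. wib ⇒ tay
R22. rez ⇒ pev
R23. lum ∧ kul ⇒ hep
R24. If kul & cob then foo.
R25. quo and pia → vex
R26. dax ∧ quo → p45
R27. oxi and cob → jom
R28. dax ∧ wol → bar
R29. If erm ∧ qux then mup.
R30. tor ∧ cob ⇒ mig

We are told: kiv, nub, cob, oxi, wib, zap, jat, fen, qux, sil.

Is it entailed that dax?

Yes

kul  (by R1: jat)
rab  (by R4: qux, zap, cob)
zed  (by R19: fen, wib)
foo  (by R24: kul, cob)
jom  (by R27: oxi, cob)
laz  (by R11: foo)
nop  (by R17: zed)
gol  (by R6: laz)
bar  (by R13: nop)
mig  (by R16: gol)
lum  (by R8: mig, jom)
mup  (by R12: bar, rab)
quo  (by R18: lum, cob)
dax  (by R2: quo, mup)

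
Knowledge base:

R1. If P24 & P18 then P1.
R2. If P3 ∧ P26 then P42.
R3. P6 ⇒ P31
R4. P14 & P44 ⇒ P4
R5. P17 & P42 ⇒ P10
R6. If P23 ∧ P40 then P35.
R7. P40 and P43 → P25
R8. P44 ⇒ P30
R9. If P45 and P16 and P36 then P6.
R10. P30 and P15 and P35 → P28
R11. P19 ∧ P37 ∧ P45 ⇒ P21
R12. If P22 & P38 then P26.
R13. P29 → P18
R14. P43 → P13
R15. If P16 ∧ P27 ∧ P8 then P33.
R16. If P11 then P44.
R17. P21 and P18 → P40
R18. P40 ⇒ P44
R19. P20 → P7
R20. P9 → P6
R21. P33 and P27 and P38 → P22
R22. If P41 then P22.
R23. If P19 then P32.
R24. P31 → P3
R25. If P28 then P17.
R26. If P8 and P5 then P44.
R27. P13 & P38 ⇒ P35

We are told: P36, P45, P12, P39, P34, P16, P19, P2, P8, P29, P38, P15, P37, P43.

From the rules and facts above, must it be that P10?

Forward chaining from the given facts derives: P6, P21, P18, P13, P40, P44, P32, P35, P31, P25, P30, P28, P3, P17.
The only rule concluding P10 is R5, which needs P42; that is never established.

No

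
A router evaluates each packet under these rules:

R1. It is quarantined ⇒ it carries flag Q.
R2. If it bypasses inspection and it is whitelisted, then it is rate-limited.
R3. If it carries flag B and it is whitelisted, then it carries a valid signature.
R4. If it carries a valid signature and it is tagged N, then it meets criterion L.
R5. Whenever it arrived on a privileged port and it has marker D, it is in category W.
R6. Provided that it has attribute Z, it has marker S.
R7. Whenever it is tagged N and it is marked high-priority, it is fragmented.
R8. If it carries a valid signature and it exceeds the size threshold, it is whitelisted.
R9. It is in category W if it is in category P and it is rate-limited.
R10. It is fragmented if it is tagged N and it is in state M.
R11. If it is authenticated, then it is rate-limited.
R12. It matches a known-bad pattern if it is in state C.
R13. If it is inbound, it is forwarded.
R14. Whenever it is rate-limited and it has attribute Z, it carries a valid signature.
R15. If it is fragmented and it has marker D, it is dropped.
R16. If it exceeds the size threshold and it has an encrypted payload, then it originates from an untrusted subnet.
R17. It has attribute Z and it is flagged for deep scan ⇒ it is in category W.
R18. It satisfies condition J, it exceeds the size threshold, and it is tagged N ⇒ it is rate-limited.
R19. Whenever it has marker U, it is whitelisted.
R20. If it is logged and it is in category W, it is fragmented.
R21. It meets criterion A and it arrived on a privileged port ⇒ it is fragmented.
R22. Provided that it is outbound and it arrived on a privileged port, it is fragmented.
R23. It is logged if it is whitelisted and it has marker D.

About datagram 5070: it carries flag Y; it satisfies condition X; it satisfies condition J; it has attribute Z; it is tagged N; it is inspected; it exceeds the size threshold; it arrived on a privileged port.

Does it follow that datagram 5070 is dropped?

Forward chaining from the given facts derives: has marker S, is rate-limited, carries a valid signature, meets criterion L, is whitelisted.
The only rule concluding "it is dropped" is R15, which needs "it is fragmented"; that is never established.

No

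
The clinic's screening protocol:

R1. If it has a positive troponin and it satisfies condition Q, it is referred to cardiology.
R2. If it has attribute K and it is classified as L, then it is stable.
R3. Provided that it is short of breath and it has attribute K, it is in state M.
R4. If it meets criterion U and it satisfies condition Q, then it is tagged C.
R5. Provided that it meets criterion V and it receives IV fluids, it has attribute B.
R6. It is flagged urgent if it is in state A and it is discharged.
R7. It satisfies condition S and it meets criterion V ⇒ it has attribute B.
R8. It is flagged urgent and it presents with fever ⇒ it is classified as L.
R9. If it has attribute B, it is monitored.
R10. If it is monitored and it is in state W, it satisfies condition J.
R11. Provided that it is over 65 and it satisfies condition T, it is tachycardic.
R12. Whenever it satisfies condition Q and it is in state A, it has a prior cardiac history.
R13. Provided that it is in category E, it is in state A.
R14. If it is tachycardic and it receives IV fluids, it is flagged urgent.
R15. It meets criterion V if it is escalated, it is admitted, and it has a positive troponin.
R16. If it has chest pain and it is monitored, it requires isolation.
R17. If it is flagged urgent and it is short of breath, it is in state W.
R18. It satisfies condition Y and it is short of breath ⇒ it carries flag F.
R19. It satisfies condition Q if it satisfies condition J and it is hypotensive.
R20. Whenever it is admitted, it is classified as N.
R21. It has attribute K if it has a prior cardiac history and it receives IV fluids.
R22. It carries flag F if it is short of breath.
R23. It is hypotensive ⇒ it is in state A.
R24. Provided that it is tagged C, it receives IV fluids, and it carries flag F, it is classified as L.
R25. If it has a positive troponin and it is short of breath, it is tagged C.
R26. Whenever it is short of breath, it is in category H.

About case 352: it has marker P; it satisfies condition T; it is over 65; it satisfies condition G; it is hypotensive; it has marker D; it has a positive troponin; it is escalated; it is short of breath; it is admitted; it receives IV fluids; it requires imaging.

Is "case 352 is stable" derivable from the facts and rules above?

By R11 (it is over 65, it satisfies condition T): it is tachycardic.
By R14 (it is tachycardic, it receives IV fluids): it is flagged urgent.
By R15 (it is escalated, it is admitted, it has a positive troponin): it meets criterion V.
By R17 (it is flagged urgent, it is short of breath): it is in state W.
By R22 (it is short of breath): it carries flag F.
By R23 (it is hypotensive): it is in state A.
By R25 (it has a positive troponin, it is short of breath): it is tagged C.
By R5 (it meets criterion V, it receives IV fluids): it has attribute B.
By R9 (it has attribute B): it is monitored.
By R10 (it is monitored, it is in state W): it satisfies condition J.
By R19 (it satisfies condition J, it is hypotensive): it satisfies condition Q.
By R24 (it is tagged C, it receives IV fluids, it carries flag F): it is classified as L.
By R12 (it satisfies condition Q, it is in state A): it has a prior cardiac history.
By R21 (it has a prior cardiac history, it receives IV fluids): it has attribute K.
By R2 (it has attribute K, it is classified as L): it is stable.

Yes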